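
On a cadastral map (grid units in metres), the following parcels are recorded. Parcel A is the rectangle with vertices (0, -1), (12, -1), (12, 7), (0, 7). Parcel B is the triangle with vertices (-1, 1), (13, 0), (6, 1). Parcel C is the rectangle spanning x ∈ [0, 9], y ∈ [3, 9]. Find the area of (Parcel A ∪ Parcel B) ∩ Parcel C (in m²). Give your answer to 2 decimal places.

36.00

The region (Parcel A ∪ Parcel B) ∩ Parcel C is the polygon with vertices (0,7), (9,7), (9,3), (0,3).
By the shoelace formula its area is 36.00.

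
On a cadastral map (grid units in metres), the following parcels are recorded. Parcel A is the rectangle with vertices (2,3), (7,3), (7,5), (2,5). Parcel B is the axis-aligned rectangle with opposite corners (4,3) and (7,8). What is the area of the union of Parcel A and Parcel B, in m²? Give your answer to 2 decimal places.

By inclusion–exclusion:
Individual areas: |Parcel A| = 10, |Parcel B| = 15.
|Parcel A∩Parcel B|: x∈[4,7], y∈[3,5] → 3·2 = 6.
|Parcel A ∪ Parcel B| = 25 − 6 = 19.00.

19.00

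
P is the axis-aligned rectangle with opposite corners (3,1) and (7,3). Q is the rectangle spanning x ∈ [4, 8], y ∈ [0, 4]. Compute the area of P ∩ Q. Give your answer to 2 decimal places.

6.00

|P∩Q|: x∈[4,7], y∈[1,3] → 3·2 = 6.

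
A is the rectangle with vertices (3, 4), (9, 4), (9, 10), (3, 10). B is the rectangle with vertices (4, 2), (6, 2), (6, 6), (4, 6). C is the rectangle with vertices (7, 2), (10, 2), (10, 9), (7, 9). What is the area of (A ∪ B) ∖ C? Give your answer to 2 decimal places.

30.00

|A ∪ B| = 40.
|(A ∪ B) ∩ C| = 10.
|(A ∪ B) ∖ C| = 40 − 10 = 30.00.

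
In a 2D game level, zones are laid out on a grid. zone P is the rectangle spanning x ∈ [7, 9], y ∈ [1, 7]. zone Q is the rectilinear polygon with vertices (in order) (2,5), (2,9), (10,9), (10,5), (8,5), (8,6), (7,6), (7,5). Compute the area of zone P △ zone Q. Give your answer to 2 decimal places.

37.00

|zone P| = 12, |zone Q| = 31, |zone P∩zone Q| = 3.
|zone P △ zone Q| = |zone P| + |zone Q| − 2·|zone P∩zone Q| = 12 + 31 − 6 = 37.00.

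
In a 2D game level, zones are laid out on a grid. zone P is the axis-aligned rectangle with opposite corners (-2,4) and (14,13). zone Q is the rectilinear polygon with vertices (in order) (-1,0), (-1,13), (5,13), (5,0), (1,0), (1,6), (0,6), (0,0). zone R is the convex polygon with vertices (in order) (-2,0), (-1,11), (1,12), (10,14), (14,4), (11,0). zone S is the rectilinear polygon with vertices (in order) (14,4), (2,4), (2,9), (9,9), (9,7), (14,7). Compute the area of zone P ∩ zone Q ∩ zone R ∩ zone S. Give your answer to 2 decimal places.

15.00

The intersection is the polygon with vertices (2,4), (2,9), (5,9), (5,4).
By the shoelace formula its area is 15.00.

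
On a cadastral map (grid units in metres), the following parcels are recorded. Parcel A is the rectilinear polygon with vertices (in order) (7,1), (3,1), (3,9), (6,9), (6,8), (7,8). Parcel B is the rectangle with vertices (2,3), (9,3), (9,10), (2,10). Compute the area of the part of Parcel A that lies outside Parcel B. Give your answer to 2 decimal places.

|Parcel A| = 31, |Parcel A∩Parcel B| = 23.
|Parcel A ∖ Parcel B| = |Parcel A| − |Parcel A∩Parcel B| = 31 − 23 = 8.00.

8.00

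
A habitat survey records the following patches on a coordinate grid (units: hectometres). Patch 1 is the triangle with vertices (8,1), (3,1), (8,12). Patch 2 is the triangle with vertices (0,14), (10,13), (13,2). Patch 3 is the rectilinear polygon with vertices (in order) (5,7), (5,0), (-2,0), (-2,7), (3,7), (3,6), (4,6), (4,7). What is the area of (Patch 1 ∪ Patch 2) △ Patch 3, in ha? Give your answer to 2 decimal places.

|Patch 1 ∪ Patch 2| = 76.3581.
|(Patch 1 ∪ Patch 2) ∩ Patch 3| = 4.4.
|(Patch 1 ∪ Patch 2) △ Patch 3| = 76.3581 + 48 − 8.8 = 115.56.

115.56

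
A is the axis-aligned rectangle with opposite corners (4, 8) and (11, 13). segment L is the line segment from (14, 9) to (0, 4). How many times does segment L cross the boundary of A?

0

The segment lies entirely outside A and never meets its boundary.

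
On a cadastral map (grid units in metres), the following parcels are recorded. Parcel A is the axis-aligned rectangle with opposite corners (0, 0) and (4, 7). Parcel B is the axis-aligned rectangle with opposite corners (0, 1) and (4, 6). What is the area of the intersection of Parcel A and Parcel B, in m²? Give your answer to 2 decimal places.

20.00

|Parcel A∩Parcel B|: x∈[0,4], y∈[1,6] → 4·5 = 20.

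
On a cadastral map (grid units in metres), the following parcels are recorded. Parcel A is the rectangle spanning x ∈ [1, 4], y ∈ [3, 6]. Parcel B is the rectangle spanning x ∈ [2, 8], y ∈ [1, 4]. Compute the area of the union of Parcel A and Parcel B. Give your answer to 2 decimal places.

25.00

By inclusion–exclusion:
Individual areas: |Parcel A| = 9, |Parcel B| = 18.
|Parcel A∩Parcel B|: x∈[2,4], y∈[3,4] → 2·1 = 2.
|Parcel A ∪ Parcel B| = 27 − 2 = 25.00.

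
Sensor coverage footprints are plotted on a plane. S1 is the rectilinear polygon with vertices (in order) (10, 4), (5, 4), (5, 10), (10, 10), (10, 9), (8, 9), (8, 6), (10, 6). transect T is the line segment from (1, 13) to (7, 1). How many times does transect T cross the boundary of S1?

2

The segment meets the boundary at (5.5,4), (5,5).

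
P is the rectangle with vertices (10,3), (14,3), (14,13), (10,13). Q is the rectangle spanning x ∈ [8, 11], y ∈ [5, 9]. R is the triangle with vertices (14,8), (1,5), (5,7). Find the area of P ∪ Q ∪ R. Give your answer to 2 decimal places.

By inclusion–exclusion:
Individual areas: |P| = 40, |Q| = 12, |R| = 7.
|P∩Q|: x∈[10,11], y∈[5,9] → 1·4 = 4.
|P∩R| = 0.9573.
|Q∩R| = 1.6154.
|P∩Q∩R| = 0.4188.
|P ∪ Q ∪ R| = 59 − 6.5726 + 0.4188 = 52.85.

52.85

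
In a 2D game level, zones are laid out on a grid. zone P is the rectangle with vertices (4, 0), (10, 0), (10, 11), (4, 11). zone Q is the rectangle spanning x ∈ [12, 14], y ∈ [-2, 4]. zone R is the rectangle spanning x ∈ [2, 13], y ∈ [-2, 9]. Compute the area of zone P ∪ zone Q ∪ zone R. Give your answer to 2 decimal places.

By inclusion–exclusion:
Individual areas: |zone P| = 66, |zone Q| = 12, |zone R| = 121.
|zone P∩zone Q| = 0 (no overlap).
|zone P∩zone R|: x∈[4,10], y∈[0,9] → 6·9 = 54.
|zone Q∩zone R|: x∈[12,13], y∈[-2,4] → 1·6 = 6.
|zone P∩zone Q∩zone R| = 0.
|zone P ∪ zone Q ∪ zone R| = 199 − 60 + 0 = 139.00.

139.00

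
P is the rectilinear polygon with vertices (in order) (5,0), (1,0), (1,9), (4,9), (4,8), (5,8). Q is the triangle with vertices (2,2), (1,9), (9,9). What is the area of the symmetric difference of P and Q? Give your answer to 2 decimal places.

25.00

|P| = 35, |Q| = 28, |P∩Q| = 19.
|P △ Q| = |P| + |Q| − 2·|P∩Q| = 35 + 28 − 38 = 25.00.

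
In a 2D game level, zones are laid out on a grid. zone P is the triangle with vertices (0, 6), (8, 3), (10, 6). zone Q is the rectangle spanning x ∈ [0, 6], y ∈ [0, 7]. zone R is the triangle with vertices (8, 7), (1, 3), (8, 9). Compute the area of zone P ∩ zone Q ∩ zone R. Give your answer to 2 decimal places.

1.76

The intersection is the polygon with vertices (6,6), (6,5.857), (3.774,4.585), (3.13,4.826), (4.5,6).
By the shoelace formula its area is 1.76.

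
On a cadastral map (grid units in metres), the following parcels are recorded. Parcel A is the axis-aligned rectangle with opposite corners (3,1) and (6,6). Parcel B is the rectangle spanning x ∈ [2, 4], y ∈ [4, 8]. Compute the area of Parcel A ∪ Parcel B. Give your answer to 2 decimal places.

21.00

By inclusion–exclusion:
Individual areas: |Parcel A| = 15, |Parcel B| = 8.
|Parcel A∩Parcel B|: x∈[3,4], y∈[4,6] → 1·2 = 2.
|Parcel A ∪ Parcel B| = 23 − 2 = 21.00.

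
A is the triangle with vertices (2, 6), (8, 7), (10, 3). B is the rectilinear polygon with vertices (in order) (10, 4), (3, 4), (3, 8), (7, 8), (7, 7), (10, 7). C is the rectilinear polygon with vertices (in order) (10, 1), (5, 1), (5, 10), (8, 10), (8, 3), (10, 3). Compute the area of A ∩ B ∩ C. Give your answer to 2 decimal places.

7.23

The intersection is the polygon with vertices (7.333,4), (5,4.875), (5,6.5), (8,7), (8,4).
By the shoelace formula its area is 7.23.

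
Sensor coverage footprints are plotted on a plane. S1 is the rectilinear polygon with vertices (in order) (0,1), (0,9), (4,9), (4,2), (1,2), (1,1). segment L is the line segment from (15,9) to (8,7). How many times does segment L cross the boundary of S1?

The segment lies entirely outside S1 and never meets its boundary.

0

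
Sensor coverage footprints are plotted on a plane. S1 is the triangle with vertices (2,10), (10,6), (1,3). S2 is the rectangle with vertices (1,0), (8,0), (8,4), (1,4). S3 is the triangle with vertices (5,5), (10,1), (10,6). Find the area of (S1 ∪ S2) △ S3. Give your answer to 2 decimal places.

63.68

|S1 ∪ S2| = 56.5714.
|(S1 ∪ S2) ∩ S3| = 2.6956.
|(S1 ∪ S2) △ S3| = 56.5714 + 12.5 − 5.3912 = 63.68.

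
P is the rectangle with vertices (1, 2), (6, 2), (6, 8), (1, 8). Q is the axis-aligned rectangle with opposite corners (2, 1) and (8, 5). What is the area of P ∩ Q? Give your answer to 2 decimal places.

|P∩Q|: x∈[2,6], y∈[2,5] → 4·3 = 12.

12.00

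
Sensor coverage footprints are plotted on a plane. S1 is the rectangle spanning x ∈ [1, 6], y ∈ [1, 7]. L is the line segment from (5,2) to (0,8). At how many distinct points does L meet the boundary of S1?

The segment meets the boundary at (1,6.8).

1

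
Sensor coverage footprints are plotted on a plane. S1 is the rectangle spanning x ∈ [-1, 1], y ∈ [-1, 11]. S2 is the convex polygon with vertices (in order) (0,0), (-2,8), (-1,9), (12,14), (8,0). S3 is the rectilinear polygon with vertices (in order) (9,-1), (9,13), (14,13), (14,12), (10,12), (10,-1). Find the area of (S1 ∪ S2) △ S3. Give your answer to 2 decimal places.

|S1 ∪ S2| = 129.2308.
|(S1 ∪ S2) ∩ S3| = 9.2907.
|(S1 ∪ S2) △ S3| = 129.2308 + 18 − 18.5813 = 128.65.

128.65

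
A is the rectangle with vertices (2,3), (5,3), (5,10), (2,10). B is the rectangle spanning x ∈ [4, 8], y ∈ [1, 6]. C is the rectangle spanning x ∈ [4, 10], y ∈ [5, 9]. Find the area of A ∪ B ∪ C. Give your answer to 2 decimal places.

By inclusion–exclusion:
Individual areas: |A| = 21, |B| = 20, |C| = 24.
|A∩B|: x∈[4,5], y∈[3,6] → 1·3 = 3.
|A∩C|: x∈[4,5], y∈[5,9] → 1·4 = 4.
|B∩C|: x∈[4,8], y∈[5,6] → 4·1 = 4.
|A∩B∩C| = 1.
|A ∪ B ∪ C| = 65 − 11 + 1 = 55.00.

55.00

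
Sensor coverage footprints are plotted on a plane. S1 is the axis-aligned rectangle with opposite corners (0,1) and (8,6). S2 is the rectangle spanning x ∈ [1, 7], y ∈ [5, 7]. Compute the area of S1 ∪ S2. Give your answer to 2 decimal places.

46.00

By inclusion–exclusion:
Individual areas: |S1| = 40, |S2| = 12.
|S1∩S2|: x∈[1,7], y∈[5,6] → 6·1 = 6.
|S1 ∪ S2| = 52 − 6 = 46.00.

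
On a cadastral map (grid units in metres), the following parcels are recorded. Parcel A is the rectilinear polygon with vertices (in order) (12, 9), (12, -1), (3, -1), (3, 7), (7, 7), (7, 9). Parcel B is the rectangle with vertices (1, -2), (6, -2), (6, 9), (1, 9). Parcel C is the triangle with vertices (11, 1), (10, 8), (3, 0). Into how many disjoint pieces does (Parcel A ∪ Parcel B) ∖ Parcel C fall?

1

(Parcel A ∪ Parcel B) ∖ Parcel C is a single connected region.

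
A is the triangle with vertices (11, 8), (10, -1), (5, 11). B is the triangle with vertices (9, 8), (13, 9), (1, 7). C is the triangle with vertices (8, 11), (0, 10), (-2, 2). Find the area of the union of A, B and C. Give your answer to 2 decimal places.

By inclusion–exclusion:
Individual areas: |A| = 28.5, |B| = 2, |C| = 31.
|A∩B| = 1.0721.
|A∩C| = 1.4144.
|B∩C| = 0.1939.
|A∩B∩C| = 0.
|A ∪ B ∪ C| = 61.5 − 2.6804 + 0 = 58.82.

58.82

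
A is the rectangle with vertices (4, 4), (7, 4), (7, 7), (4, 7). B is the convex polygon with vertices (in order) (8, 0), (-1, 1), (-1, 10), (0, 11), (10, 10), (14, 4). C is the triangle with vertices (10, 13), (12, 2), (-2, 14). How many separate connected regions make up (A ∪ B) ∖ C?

(A ∪ B) ∖ C splits into 2 disjoint pieces (area 85.4351, area 7.4223).

2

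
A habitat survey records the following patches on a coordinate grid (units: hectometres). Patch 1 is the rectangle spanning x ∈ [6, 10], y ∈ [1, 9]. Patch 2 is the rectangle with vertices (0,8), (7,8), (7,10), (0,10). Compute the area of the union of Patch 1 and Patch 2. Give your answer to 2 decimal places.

By inclusion–exclusion:
Individual areas: |Patch 1| = 32, |Patch 2| = 14.
|Patch 1∩Patch 2|: x∈[6,7], y∈[8,9] → 1·1 = 1.
|Patch 1 ∪ Patch 2| = 46 − 1 = 45.00.

45.00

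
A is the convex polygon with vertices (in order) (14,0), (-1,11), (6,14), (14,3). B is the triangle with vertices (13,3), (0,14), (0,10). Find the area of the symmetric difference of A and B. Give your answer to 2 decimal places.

52.55

|A| = 73, |B| = 26, |A∩B| = 23.2239.
|A △ B| = |A| + |B| − 2·|A∩B| = 73 + 26 − 46.4479 = 52.55.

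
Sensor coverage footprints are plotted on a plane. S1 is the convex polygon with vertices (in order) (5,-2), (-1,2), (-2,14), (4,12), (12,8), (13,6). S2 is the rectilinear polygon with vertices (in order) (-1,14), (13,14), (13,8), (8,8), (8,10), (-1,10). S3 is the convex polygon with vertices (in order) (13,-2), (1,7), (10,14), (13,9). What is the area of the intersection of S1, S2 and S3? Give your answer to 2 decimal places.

5.50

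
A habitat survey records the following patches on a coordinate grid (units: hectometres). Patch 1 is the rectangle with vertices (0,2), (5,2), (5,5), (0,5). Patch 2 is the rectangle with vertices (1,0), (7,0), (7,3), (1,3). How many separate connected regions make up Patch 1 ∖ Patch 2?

Patch 1 ∖ Patch 2 is a single connected region.

1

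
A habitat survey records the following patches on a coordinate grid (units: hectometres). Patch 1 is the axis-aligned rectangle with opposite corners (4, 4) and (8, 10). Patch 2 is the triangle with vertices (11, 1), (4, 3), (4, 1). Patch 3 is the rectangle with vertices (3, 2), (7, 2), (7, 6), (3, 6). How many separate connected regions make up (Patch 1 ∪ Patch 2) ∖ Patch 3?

2

(Patch 1 ∪ Patch 2) ∖ Patch 3 splits into 2 disjoint pieces (area 18, area 5.2857).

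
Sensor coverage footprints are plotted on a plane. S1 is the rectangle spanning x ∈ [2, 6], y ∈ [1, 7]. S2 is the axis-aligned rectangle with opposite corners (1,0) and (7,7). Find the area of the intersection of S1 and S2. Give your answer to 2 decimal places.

24.00

|S1∩S2|: x∈[2,6], y∈[1,7] → 4·6 = 24.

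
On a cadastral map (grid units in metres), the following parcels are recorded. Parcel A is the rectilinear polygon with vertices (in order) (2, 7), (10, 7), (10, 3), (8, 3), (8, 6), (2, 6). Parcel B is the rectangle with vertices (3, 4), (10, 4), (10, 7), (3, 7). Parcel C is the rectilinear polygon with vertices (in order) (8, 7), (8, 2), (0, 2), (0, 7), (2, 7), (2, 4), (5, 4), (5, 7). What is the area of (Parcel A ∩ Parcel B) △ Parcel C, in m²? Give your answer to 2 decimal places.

36.00

|Parcel A ∩ Parcel B| = 11.
|(Parcel A ∩ Parcel B) ∩ Parcel C| = 3.
|(Parcel A ∩ Parcel B) △ Parcel C| = 11 + 31 − 6 = 36.00.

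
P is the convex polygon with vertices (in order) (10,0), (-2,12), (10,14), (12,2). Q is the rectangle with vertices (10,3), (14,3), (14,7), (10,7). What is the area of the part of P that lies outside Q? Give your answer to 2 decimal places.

|P| = 98, |P∩Q| = 6.
|P ∖ Q| = |P| − |P∩Q| = 98 − 6 = 92.00.

92.00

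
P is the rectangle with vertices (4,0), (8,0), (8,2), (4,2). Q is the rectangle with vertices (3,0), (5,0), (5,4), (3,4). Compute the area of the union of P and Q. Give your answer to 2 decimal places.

By inclusion–exclusion:
Individual areas: |P| = 8, |Q| = 8.
|P∩Q|: x∈[4,5], y∈[0,2] → 1·2 = 2.
|P ∪ Q| = 16 − 2 = 14.00.

14.00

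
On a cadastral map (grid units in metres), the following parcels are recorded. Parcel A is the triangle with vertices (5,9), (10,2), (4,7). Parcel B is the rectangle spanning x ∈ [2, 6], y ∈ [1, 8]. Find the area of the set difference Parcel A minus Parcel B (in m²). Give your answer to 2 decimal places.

|Parcel A| = 8.5, |Parcel A∩Parcel B| = 3.3595.
|Parcel A ∖ Parcel B| = |Parcel A| − |Parcel A∩Parcel B| = 8.5 − 3.3595 = 5.14.

5.14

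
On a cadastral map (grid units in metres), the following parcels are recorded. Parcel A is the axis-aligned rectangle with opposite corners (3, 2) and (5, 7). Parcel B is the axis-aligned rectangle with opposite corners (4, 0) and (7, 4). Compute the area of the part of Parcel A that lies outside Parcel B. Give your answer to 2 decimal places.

8.00

|Parcel A∩Parcel B|: x∈[4,5], y∈[2,4] → 1·2 = 2.
|Parcel A| = 10.
|Parcel A ∖ Parcel B| = |Parcel A| − |Parcel A∩Parcel B| = 10 − 2 = 8.00.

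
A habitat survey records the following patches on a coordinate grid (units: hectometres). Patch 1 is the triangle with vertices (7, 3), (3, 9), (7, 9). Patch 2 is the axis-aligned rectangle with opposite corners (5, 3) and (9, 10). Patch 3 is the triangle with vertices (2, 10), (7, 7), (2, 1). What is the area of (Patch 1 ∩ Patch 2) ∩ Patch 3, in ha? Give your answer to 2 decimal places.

The region (Patch 1 ∩ Patch 2) ∩ Patch 3 is the polygon with vertices (5,8.2), (7,7), (5.519,5.222), (5,6).
By the shoelace formula its area is 3.24.

3.24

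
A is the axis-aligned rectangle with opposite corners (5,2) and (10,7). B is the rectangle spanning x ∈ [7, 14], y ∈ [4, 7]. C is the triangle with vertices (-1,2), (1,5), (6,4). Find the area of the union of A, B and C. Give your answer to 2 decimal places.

45.26

By inclusion–exclusion:
Individual areas: |A| = 25, |B| = 21, |C| = 8.5.
|A∩B|: x∈[7,10], y∈[4,7] → 3·3 = 9.
|A∩C| = 0.2429.
|B∩C| = 0.
|A∩B∩C| = 0.
|A ∪ B ∪ C| = 54.5 − 9.2429 + 0 = 45.26.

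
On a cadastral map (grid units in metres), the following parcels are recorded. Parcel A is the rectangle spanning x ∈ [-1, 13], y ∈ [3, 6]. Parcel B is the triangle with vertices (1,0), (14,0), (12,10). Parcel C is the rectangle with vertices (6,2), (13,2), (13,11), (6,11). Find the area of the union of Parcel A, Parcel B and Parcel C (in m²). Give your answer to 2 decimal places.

110.55

By inclusion–exclusion:
Individual areas: |Parcel A| = 42, |Parcel B| = 65, |Parcel C| = 63.
|Parcel A∩Parcel B| = 21.05.
|Parcel A∩Parcel C|: x∈[6,13], y∈[3,6] → 7·3 = 21.
|Parcel B∩Parcel C| = 37.1364.
|Parcel A∩Parcel B∩Parcel C| = 19.7364.
|Parcel A ∪ Parcel B ∪ Parcel C| = 170 − 79.1864 + 19.7364 = 110.55.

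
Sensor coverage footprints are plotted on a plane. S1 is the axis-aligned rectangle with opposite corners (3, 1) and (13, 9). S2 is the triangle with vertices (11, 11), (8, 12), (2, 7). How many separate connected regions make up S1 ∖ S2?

2

S1 ∖ S2 splits into 2 disjoint pieces (area 77.2778, area 0.8167).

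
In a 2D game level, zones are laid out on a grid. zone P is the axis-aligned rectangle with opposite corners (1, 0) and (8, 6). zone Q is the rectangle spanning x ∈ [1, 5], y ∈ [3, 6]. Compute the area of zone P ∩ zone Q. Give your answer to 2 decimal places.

12.00

|zone P∩zone Q|: x∈[1,5], y∈[3,6] → 4·3 = 12.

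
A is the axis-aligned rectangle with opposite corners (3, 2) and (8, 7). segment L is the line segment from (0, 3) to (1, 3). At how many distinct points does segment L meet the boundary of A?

The segment lies entirely outside A and never meets its boundary.

0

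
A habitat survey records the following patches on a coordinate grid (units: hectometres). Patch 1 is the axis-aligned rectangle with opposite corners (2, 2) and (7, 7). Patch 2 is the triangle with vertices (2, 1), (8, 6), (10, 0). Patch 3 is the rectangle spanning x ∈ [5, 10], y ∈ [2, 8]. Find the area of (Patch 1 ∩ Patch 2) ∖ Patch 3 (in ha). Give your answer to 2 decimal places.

1.35

|Patch 1 ∩ Patch 2| = 6.0167.
|(Patch 1 ∩ Patch 2) ∩ Patch 3| = 4.6667.
|(Patch 1 ∩ Patch 2) ∖ Patch 3| = 6.0167 − 4.6667 = 1.35.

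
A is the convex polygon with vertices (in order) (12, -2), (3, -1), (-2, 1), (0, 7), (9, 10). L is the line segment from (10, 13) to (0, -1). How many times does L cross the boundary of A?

The segment meets the boundary at (7.5,9.5), (0.667,-0.067).

2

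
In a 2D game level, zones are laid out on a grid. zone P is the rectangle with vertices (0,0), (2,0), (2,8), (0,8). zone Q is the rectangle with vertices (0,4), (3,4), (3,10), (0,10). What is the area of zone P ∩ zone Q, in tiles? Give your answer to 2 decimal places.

8.00

|zone P∩zone Q|: x∈[0,2], y∈[4,8] → 2·4 = 8.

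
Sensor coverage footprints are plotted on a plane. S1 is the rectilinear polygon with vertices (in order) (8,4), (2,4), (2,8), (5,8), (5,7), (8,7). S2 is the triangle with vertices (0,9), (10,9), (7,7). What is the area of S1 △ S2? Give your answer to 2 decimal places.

|S1| = 21, |S2| = 10, |S1∩S2| = 0.3214.
|S1 △ S2| = |S1| + |S2| − 2·|S1∩S2| = 21 + 10 − 0.6429 = 30.36.

30.36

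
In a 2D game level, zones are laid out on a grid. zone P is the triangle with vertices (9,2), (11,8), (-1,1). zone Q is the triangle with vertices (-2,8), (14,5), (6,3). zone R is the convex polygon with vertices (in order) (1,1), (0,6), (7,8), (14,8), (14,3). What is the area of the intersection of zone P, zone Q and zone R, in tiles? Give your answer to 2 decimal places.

The intersection is the polygon with vertices (6,3), (4.276,4.078), (7.838,6.155), (10.235,5.706), (9.636,3.909).
By the shoelace formula its area is 10.90.

10.90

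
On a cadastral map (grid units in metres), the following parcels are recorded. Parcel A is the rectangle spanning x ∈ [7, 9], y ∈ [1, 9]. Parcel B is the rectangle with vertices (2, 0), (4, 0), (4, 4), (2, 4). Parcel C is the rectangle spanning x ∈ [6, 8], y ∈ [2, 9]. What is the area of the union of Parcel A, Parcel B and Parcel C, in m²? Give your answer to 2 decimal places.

31.00

By inclusion–exclusion:
Individual areas: |Parcel A| = 16, |Parcel B| = 8, |Parcel C| = 14.
|Parcel A∩Parcel B| = 0 (no overlap).
|Parcel A∩Parcel C|: x∈[7,8], y∈[2,9] → 1·7 = 7.
|Parcel B∩Parcel C| = 0 (no overlap).
|Parcel A∩Parcel B∩Parcel C| = 0.
|Parcel A ∪ Parcel B ∪ Parcel C| = 38 − 7 + 0 = 31.00.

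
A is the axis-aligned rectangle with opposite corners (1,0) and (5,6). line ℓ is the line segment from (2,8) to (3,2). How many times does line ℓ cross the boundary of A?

1

The segment meets the boundary at (2.333,6).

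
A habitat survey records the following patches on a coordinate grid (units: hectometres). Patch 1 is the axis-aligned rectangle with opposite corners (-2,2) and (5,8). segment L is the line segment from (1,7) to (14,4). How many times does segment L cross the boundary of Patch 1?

The segment meets the boundary at (5,6.077).

1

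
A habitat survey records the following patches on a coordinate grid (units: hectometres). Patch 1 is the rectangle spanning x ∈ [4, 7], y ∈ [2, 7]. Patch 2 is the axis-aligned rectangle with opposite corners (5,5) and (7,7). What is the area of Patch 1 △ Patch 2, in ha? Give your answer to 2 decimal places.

|Patch 1∩Patch 2|: x∈[5,7], y∈[5,7] → 2·2 = 4.
|Patch 1 △ Patch 2| = |Patch 1| + |Patch 2| − 2·|Patch 1∩Patch 2| = 15 + 4 − 8 = 11.00.

11.00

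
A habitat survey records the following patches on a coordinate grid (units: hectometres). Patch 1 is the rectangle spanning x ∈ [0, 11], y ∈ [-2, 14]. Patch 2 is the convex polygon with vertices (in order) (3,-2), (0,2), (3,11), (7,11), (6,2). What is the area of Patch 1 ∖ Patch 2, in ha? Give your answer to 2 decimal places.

119.00

|Patch 1| = 176, |Patch 1∩Patch 2| = 57.
|Patch 1 ∖ Patch 2| = |Patch 1| − |Patch 1∩Patch 2| = 176 − 57 = 119.00.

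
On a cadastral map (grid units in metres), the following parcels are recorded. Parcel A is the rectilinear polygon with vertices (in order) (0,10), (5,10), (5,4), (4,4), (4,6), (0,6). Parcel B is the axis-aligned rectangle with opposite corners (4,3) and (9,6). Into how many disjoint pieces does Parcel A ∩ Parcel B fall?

1

Parcel A ∩ Parcel B is a single connected region.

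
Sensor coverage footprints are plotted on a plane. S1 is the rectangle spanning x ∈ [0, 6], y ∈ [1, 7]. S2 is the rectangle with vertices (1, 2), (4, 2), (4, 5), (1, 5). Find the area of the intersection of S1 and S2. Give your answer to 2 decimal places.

9.00

|S1∩S2|: x∈[1,4], y∈[2,5] → 3·3 = 9.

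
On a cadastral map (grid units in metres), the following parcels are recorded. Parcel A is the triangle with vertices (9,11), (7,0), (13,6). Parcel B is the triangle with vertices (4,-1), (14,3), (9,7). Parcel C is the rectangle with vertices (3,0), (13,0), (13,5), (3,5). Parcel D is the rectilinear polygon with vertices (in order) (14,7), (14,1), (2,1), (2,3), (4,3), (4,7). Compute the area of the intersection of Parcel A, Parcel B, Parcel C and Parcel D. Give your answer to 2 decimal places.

9.76

The intersection is the polygon with vertices (8,1), (7.182,1), (7.909,5), (11.5,5), (11.778,4.778).
By the shoelace formula its area is 9.76.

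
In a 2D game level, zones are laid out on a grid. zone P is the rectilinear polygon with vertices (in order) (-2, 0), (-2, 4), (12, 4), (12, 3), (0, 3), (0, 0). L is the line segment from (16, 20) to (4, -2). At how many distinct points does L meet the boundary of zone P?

The segment meets the boundary at (6.727,3), (7.273,4).

2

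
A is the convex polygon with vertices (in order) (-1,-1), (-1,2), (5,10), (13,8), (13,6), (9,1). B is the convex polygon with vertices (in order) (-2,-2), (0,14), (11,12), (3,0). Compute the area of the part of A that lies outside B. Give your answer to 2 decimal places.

44.70

|A| = 94, |A∩B| = 49.3.
|A ∖ B| = |A| − |A∩B| = 94 − 49.3 = 44.70.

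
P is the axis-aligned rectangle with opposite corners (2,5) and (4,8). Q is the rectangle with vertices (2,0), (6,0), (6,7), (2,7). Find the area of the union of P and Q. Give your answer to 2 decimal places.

30.00

By inclusion–exclusion:
Individual areas: |P| = 6, |Q| = 28.
|P∩Q|: x∈[2,4], y∈[5,7] → 2·2 = 4.
|P ∪ Q| = 34 − 4 = 30.00.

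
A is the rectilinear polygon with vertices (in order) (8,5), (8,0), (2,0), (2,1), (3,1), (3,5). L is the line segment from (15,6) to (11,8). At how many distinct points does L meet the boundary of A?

0

The segment lies entirely outside A and never meets its boundary.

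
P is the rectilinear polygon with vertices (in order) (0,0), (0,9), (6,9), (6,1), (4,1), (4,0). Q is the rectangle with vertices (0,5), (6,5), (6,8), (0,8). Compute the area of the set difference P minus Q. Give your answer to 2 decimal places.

34.00

|P| = 52, |P∩Q| = 18.
|P ∖ Q| = |P| − |P∩Q| = 52 − 18 = 34.00.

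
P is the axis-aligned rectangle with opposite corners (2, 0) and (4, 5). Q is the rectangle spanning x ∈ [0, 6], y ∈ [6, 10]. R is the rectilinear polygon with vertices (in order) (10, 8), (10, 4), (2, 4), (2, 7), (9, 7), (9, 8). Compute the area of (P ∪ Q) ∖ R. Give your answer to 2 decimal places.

|P ∪ Q| = 34.
|(P ∪ Q) ∩ R| = 6.
|(P ∪ Q) ∖ R| = 34 − 6 = 28.00.

28.00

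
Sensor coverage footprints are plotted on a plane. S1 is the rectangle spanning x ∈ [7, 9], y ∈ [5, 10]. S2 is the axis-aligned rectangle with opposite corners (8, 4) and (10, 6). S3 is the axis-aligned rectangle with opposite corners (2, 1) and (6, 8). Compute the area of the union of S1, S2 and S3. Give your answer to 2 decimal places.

41.00

By inclusion–exclusion:
Individual areas: |S1| = 10, |S2| = 4, |S3| = 28.
|S1∩S2|: x∈[8,9], y∈[5,6] → 1·1 = 1.
|S1∩S3| = 0 (no overlap).
|S2∩S3| = 0 (no overlap).
|S1∩S2∩S3| = 0.
|S1 ∪ S2 ∪ S3| = 42 − 1 + 0 = 41.00.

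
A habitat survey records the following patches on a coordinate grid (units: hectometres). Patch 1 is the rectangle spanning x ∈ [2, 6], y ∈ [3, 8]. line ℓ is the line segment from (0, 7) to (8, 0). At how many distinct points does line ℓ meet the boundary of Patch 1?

The segment meets the boundary at (4.571,3), (2,5.25).

2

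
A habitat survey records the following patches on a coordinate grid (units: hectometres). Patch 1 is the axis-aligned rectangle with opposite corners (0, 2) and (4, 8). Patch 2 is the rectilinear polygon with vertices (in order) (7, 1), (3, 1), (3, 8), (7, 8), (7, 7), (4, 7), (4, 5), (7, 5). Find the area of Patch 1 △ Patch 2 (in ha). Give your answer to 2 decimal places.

34.00

|Patch 1| = 24, |Patch 2| = 22, |Patch 1∩Patch 2| = 6.
|Patch 1 △ Patch 2| = |Patch 1| + |Patch 2| − 2·|Patch 1∩Patch 2| = 24 + 22 − 12 = 34.00.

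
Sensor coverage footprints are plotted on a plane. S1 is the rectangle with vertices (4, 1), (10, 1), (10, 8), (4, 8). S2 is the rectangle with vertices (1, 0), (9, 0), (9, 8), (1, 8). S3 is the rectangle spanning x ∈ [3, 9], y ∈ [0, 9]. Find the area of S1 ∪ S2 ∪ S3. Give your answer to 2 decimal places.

77.00

By inclusion–exclusion:
Individual areas: |S1| = 42, |S2| = 64, |S3| = 54.
|S1∩S2|: x∈[4,9], y∈[1,8] → 5·7 = 35.
|S1∩S3|: x∈[4,9], y∈[1,8] → 5·7 = 35.
|S2∩S3|: x∈[3,9], y∈[0,8] → 6·8 = 48.
|S1∩S2∩S3| = 35.
|S1 ∪ S2 ∪ S3| = 160 − 118 + 35 = 77.00.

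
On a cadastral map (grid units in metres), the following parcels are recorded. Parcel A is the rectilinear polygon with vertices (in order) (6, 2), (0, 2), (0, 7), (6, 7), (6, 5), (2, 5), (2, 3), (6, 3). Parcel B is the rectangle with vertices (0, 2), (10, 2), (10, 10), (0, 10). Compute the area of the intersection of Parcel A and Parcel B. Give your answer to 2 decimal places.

The intersection is the polygon with vertices (0,2), (0,7), (6,7), (6,5), (2,5), (2,3), (6,3), (6,2).
By the shoelace formula its area is 22.00.

22.00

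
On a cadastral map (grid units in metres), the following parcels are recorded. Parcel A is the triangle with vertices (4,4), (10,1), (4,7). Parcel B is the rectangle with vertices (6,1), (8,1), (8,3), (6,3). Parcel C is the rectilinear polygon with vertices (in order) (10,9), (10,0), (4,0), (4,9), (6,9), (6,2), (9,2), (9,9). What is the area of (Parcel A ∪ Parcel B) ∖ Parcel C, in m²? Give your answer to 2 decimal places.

4.50

|Parcel A ∪ Parcel B| = 12.
|(Parcel A ∪ Parcel B) ∩ Parcel C| = 7.5.
|(Parcel A ∪ Parcel B) ∖ Parcel C| = 12 − 7.5 = 4.50.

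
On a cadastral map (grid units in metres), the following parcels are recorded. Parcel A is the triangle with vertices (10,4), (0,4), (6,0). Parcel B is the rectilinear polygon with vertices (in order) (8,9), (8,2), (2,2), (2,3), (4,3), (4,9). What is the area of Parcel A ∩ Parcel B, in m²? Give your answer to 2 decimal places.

The intersection is the polygon with vertices (8,4), (8,2), (3,2), (2,2.667), (2,3), (4,3), (4,4).
By the shoelace formula its area is 9.67.

9.67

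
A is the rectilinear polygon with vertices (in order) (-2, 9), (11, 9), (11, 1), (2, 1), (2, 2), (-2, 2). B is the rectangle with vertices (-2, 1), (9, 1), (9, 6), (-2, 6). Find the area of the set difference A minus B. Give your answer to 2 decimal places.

49.00

|A| = 100, |A∩B| = 51.
|A ∖ B| = |A| − |A∩B| = 100 − 51 = 49.00.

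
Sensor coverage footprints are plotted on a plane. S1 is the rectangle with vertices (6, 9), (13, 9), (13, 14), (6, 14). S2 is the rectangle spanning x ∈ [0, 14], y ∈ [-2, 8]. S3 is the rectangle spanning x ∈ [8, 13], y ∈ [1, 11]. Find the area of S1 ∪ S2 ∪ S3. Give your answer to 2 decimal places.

180.00

By inclusion–exclusion:
Individual areas: |S1| = 35, |S2| = 140, |S3| = 50.
|S1∩S2| = 0 (no overlap).
|S1∩S3|: x∈[8,13], y∈[9,11] → 5·2 = 10.
|S2∩S3|: x∈[8,13], y∈[1,8] → 5·7 = 35.
|S1∩S2∩S3| = 0.
|S1 ∪ S2 ∪ S3| = 225 − 45 + 0 = 180.00.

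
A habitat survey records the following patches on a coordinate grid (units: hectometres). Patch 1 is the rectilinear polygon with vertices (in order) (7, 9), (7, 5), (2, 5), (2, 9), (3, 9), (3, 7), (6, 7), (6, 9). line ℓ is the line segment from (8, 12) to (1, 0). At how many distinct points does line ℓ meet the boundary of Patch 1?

4

The segment meets the boundary at (3.917,5), (5.083,7), (6,8.571), (6.25,9).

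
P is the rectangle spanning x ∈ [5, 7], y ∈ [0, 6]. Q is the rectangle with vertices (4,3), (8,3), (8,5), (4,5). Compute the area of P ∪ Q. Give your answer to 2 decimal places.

By inclusion–exclusion:
Individual areas: |P| = 12, |Q| = 8.
|P∩Q|: x∈[5,7], y∈[3,5] → 2·2 = 4.
|P ∪ Q| = 20 − 4 = 16.00.

16.00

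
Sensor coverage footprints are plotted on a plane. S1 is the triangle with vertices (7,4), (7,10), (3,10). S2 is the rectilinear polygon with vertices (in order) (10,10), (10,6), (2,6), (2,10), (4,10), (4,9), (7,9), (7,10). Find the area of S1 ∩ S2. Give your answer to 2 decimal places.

7.67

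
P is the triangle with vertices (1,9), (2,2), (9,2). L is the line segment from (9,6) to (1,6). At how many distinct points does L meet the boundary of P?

2

The segment meets the boundary at (1.429,6), (4.429,6).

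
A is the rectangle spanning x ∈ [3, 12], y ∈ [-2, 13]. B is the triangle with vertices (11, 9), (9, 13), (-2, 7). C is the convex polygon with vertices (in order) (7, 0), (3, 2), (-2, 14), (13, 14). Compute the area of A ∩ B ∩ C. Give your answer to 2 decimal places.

23.09

The intersection is the polygon with vertices (9,13), (10.923,9.154), (10.847,8.976), (3,7.769), (3,9.727).
By the shoelace formula its area is 23.09.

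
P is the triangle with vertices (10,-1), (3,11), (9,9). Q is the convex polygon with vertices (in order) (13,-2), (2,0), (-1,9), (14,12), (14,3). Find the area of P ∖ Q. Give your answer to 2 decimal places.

|P| = 29, |P∩Q| = 28.0261.
|P ∖ Q| = |P| − |P∩Q| = 29 − 28.0261 = 0.97.

0.97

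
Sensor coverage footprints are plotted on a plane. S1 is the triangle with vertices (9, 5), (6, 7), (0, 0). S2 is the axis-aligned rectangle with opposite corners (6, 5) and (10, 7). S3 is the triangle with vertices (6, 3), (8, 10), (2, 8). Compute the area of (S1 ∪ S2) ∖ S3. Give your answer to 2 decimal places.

15.95

|S1 ∪ S2| = 21.5.
|(S1 ∪ S2) ∩ S3| = 5.5464.
|(S1 ∪ S2) ∖ S3| = 21.5 − 5.5464 = 15.95.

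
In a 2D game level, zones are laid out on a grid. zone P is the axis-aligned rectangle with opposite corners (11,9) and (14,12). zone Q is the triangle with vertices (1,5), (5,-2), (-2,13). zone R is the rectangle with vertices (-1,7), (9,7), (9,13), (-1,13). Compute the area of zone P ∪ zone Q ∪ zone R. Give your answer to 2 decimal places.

73.11

By inclusion–exclusion:
Individual areas: |zone P| = 9, |zone Q| = 5.5, |zone R| = 60.
|zone P∩zone Q| = 0.
|zone P∩zone R| = 0 (no overlap).
|zone Q∩zone R| = 1.3881.
|zone P∩zone Q∩zone R| = 0.
|zone P ∪ zone Q ∪ zone R| = 74.5 − 1.3881 + 0 = 73.11.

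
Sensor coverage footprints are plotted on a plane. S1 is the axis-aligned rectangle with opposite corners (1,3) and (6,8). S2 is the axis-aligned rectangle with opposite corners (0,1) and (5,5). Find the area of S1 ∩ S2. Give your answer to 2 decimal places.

8.00

|S1∩S2|: x∈[1,5], y∈[3,5] → 4·2 = 8.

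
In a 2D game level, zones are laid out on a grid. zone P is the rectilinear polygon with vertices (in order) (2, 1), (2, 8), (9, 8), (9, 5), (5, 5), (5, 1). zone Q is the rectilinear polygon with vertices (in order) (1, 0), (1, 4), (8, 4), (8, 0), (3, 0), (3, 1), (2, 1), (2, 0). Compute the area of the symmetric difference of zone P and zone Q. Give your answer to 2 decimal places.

42.00

|zone P| = 33, |zone Q| = 27, |zone P∩zone Q| = 9.
|zone P △ zone Q| = |zone P| + |zone Q| − 2·|zone P∩zone Q| = 33 + 27 − 18 = 42.00.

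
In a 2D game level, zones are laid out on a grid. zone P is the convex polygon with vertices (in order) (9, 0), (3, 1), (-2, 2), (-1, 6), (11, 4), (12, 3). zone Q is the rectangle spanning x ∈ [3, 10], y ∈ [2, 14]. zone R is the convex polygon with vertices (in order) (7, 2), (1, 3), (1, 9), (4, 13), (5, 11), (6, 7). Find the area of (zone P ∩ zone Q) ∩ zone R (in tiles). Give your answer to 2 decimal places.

9.93

The region (zone P ∩ zone Q) ∩ zone R is the polygon with vertices (3,5.333), (6.448,4.759), (7,2), (3,2.667).
By the shoelace formula its area is 9.93.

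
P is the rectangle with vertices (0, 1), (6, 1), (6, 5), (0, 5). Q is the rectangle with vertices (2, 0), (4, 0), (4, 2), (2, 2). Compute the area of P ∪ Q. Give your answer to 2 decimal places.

By inclusion–exclusion:
Individual areas: |P| = 24, |Q| = 4.
|P∩Q|: x∈[2,4], y∈[1,2] → 2·1 = 2.
|P ∪ Q| = 28 − 2 = 26.00.

26.00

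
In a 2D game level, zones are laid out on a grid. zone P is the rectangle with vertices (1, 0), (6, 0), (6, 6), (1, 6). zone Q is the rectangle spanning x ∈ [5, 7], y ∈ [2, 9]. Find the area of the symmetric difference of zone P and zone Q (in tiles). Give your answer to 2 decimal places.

|zone P∩zone Q|: x∈[5,6], y∈[2,6] → 1·4 = 4.
|zone P △ zone Q| = |zone P| + |zone Q| − 2·|zone P∩zone Q| = 30 + 14 − 8 = 36.00.

36.00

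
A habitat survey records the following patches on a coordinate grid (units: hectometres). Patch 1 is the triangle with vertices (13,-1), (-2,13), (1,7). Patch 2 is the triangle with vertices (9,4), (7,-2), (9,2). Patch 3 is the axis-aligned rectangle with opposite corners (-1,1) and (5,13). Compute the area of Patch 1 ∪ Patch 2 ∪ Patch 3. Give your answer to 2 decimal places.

82.55

By inclusion–exclusion:
Individual areas: |Patch 1| = 24, |Patch 2| = 2, |Patch 3| = 72.
|Patch 1∩Patch 2| = 0.5176.
|Patch 1∩Patch 3| = 14.9333.
|Patch 2∩Patch 3| = 0.
|Patch 1∩Patch 2∩Patch 3| = 0.
|Patch 1 ∪ Patch 2 ∪ Patch 3| = 98 − 15.451 + 0 = 82.55.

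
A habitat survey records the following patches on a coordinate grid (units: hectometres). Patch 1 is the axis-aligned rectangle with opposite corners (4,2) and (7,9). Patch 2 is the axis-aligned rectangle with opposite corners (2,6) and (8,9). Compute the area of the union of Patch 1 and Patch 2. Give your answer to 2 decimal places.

By inclusion–exclusion:
Individual areas: |Patch 1| = 21, |Patch 2| = 18.
|Patch 1∩Patch 2|: x∈[4,7], y∈[6,9] → 3·3 = 9.
|Patch 1 ∪ Patch 2| = 39 − 9 = 30.00.

30.00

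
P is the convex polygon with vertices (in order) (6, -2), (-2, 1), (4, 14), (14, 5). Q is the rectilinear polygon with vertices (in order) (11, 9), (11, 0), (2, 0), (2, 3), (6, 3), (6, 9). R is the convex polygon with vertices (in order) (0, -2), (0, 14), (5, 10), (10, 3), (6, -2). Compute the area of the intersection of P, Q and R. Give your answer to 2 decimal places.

31.60

The intersection is the polygon with vertices (2,0), (2,3), (6,3), (6,8.6), (10,3), (7.6,0).
By the shoelace formula its area is 31.60.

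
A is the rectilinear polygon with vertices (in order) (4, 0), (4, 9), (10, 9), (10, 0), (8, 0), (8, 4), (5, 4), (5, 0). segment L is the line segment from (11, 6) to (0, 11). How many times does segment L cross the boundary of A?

2

The segment meets the boundary at (4.4,9), (10,6.455).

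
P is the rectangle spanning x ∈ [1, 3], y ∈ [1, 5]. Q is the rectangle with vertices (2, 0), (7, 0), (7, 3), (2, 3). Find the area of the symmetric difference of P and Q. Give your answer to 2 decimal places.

|P∩Q|: x∈[2,3], y∈[1,3] → 1·2 = 2.
|P △ Q| = |P| + |Q| − 2·|P∩Q| = 8 + 15 − 4 = 19.00.

19.00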